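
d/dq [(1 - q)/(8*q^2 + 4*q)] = (q^2/2 - q - 1/4)/(q^2*(4*q^2 + 4*q + 1))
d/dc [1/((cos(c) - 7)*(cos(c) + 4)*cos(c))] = (3*sin(c) - 28*sin(c)/cos(c)^2 - 6*tan(c))/((cos(c) - 7)^2*(cos(c) + 4)^2)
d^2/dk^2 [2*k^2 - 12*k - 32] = 4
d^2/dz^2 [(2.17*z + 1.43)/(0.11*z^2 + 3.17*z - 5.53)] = ((0.22*z + 3.17)*(0.44*z + 6.34)*(2.17*z + 1.43) - (1.4322*z + 14.0724)*(0.11*z^2 + 3.17*z - 5.53))/(0.11*z^2 + 3.17*z - 5.53)^3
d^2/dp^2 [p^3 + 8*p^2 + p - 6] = 6*p + 16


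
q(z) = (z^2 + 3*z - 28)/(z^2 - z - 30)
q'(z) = (1 - 2*z)*(z^2 + 3*z - 28)/(z^2 - z - 30)^2 + (2*z + 3)/(z^2 - z - 30) = 2*(-2*z^2 - 2*z - 59)/(z^4 - 2*z^3 - 59*z^2 + 60*z + 900)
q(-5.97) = -0.88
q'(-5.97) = -1.76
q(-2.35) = 1.33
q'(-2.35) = -0.27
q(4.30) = -0.21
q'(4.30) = -0.84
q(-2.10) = 1.27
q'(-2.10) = -0.23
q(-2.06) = 1.26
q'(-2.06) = -0.23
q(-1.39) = 1.13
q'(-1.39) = -0.17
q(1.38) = 0.74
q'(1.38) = -0.15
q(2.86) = 0.46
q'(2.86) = -0.27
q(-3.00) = 1.56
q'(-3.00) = -0.44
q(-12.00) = 0.63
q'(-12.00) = -0.04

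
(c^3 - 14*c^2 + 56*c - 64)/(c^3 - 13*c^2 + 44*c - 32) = (c - 2)/(c - 1)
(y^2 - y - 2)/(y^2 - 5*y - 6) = (y - 2)/(y - 6)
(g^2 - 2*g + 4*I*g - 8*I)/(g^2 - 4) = (g + 4*I)/(g + 2)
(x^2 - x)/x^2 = (x - 1)/x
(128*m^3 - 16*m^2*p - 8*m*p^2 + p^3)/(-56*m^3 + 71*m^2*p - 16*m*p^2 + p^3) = (-16*m^2 + p^2)/(7*m^2 - 8*m*p + p^2)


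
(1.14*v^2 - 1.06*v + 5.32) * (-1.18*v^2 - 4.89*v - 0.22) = -1.3452*v^4 - 4.3238*v^3 - 1.345*v^2 - 25.7816*v - 1.1704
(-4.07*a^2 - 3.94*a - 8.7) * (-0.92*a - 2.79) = 3.7444*a^3 + 14.9801*a^2 + 18.9966*a + 24.273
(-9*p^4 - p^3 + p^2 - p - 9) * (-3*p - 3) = 27*p^5 + 30*p^4 + 30*p + 27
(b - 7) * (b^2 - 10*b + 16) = b^3 - 17*b^2 + 86*b - 112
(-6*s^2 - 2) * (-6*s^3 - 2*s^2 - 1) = 36*s^5 + 12*s^4 + 12*s^3 + 10*s^2 + 2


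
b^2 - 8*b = b*(b - 8)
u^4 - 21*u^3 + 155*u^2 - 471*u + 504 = (u - 8)*(u - 7)*(u - 3)^2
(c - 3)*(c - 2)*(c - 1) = c^3 - 6*c^2 + 11*c - 6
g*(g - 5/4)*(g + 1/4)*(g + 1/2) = g^4 - g^3/2 - 13*g^2/16 - 5*g/32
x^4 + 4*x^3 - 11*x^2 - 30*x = x*(x - 3)*(x + 2)*(x + 5)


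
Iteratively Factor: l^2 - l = (l - 1)*(l)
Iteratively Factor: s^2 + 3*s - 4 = (s - 1)*(s + 4)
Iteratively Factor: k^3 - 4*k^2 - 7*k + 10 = (k - 5)*(k^2 + k - 2) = (k - 5)*(k + 2)*(k - 1)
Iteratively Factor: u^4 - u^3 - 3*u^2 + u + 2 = (u - 1)*(u^3 - 3*u - 2) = (u - 1)*(u + 1)*(u^2 - u - 2) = (u - 2)*(u - 1)*(u + 1)*(u + 1)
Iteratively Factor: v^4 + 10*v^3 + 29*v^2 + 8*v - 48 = (v + 3)*(v^3 + 7*v^2 + 8*v - 16) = (v - 1)*(v + 3)*(v^2 + 8*v + 16) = (v - 1)*(v + 3)*(v + 4)*(v + 4)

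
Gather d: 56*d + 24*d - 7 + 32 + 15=80*d + 40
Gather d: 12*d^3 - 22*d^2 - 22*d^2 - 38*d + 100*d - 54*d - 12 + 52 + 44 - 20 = 12*d^3 - 44*d^2 + 8*d + 64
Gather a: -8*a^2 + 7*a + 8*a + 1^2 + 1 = -8*a^2 + 15*a + 2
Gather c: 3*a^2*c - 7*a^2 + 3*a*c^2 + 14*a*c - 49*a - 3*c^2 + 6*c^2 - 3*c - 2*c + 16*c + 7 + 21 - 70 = -7*a^2 - 49*a + c^2*(3*a + 3) + c*(3*a^2 + 14*a + 11) - 42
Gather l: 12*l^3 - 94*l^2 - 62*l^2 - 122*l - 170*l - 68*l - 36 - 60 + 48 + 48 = 12*l^3 - 156*l^2 - 360*l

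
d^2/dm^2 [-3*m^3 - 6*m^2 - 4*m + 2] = -18*m - 12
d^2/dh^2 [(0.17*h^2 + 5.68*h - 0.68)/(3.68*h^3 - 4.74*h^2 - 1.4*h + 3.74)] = (4.60441600000001*h^6 + 461.524992*h^5 - 699.7152*h^4 + 468.528016*h^3 - 990.665208*h^2 + 633.235584*h + 37.461608)/(49.836032*h^9 - 192.572928*h^8 + 191.164224*h^7 + 191.972184*h^6 - 464.150928*h^5 + 108.604392*h^4 + 300.590944*h^3 - 176.912472*h^2 - 58.74792*h + 52.313624)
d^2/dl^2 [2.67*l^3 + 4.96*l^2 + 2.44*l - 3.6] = 16.02*l + 9.92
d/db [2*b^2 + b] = 4*b + 1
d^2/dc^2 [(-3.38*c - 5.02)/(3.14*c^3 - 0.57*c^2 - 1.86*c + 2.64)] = (-199.952688*c^5 - 557.64516*c^4 + 102.079308*c^3 + 502.353036*c^2 + 187.232184*c - 83.03688)/(30.959144*c^9 - 16.859916*c^8 - 51.95601*c^7 + 97.877007*c^6 + 2.426058*c^5 - 95.854644*c^4 + 76.012344*c^3 + 15.482016*c^2 - 38.890368*c + 18.399744)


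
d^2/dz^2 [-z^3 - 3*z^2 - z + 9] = -6*z - 6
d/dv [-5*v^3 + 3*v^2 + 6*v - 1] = -15*v^2 + 6*v + 6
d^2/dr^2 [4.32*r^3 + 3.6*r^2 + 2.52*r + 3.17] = 25.92*r + 7.2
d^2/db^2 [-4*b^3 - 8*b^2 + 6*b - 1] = -24*b - 16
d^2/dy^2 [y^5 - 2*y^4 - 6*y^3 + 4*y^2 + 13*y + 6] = 20*y^3 - 24*y^2 - 36*y + 8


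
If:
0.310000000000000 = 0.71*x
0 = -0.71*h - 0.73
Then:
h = -1.03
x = 0.44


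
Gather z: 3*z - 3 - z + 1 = 2*z - 2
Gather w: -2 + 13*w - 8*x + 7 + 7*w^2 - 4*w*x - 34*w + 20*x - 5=7*w^2 + w*(-4*x - 21) + 12*x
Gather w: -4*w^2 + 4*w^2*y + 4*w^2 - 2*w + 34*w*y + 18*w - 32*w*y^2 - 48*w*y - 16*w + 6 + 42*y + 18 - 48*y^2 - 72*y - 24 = 4*w^2*y + w*(-32*y^2 - 14*y) - 48*y^2 - 30*y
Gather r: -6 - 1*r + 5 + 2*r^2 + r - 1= 2*r^2 - 2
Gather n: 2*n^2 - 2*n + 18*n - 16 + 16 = 2*n^2 + 16*n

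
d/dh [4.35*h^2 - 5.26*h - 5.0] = 8.7*h - 5.26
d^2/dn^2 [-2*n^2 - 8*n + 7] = -4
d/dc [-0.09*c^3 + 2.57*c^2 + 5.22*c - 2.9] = -0.27*c^2 + 5.14*c + 5.22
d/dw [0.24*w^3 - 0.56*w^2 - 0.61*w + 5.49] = 0.72*w^2 - 1.12*w - 0.61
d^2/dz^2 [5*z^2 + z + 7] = 10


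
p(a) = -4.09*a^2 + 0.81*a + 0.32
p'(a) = 0.81 - 8.18*a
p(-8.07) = -272.58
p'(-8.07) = 66.82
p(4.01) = -62.20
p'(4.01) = -31.99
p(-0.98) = -4.40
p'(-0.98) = 8.83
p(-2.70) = -31.68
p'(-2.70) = 22.90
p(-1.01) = -4.67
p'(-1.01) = 9.07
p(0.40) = -0.01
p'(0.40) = -2.46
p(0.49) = -0.27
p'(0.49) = -3.20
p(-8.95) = -334.55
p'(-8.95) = 74.02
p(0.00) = 0.32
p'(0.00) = 0.81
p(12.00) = -578.92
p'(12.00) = -97.35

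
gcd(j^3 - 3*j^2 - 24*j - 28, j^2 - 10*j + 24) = 1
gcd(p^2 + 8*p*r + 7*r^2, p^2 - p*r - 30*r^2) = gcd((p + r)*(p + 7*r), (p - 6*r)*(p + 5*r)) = 1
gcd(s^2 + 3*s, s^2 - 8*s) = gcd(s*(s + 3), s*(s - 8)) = s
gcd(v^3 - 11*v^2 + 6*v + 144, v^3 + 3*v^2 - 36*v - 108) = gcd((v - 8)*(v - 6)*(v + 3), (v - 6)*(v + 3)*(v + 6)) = v^2 - 3*v - 18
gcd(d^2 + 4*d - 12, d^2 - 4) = d - 2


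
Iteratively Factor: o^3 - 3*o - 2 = (o - 2)*(o^2 + 2*o + 1) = (o - 2)*(o + 1)*(o + 1)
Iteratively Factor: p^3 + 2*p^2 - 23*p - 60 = (p - 5)*(p^2 + 7*p + 12) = (p - 5)*(p + 4)*(p + 3)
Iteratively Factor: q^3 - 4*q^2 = (q)*(q^2 - 4*q) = q*(q - 4)*(q)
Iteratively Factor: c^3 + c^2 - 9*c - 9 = (c + 3)*(c^2 - 2*c - 3) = (c + 1)*(c + 3)*(c - 3)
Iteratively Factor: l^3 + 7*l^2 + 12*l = (l + 4)*(l^2 + 3*l) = (l + 3)*(l + 4)*(l)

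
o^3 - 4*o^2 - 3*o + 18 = (o - 3)^2*(o + 2)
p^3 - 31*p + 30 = (p - 5)*(p - 1)*(p + 6)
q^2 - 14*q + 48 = (q - 8)*(q - 6)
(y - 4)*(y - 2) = y^2 - 6*y + 8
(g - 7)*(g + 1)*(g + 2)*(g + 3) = g^4 - g^3 - 31*g^2 - 71*g - 42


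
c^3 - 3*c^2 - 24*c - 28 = (c - 7)*(c + 2)^2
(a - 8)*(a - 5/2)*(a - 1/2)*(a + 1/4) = a^4 - 43*a^3/4 + 45*a^2/2 - 59*a/16 - 5/2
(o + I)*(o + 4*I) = o^2 + 5*I*o - 4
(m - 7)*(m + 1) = m^2 - 6*m - 7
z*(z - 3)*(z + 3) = z^3 - 9*z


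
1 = 1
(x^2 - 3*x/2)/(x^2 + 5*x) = (x - 3/2)/(x + 5)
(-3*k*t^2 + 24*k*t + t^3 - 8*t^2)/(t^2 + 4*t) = (-3*k*t + 24*k + t^2 - 8*t)/(t + 4)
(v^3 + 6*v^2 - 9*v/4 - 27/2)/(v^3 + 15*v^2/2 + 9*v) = (v - 3/2)/v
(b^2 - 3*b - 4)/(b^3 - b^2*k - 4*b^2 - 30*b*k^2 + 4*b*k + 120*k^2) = (b + 1)/(b^2 - b*k - 30*k^2)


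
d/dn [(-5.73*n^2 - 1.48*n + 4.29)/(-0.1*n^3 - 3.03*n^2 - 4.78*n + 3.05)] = (-0.573*n^4 - 0.295999999999999*n^3 + 24.192*n^2 - 8.9556*n + 15.9922)/(0.01*n^6 + 0.606*n^5 + 10.1369*n^4 + 28.3568*n^3 + 4.3654*n^2 - 29.158*n + 9.3025)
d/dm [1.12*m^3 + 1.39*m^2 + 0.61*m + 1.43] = 3.36*m^2 + 2.78*m + 0.61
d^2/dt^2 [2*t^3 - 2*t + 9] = 12*t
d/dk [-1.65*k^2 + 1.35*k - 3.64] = 1.35 - 3.3*k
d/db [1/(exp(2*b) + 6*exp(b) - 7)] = 2*(-exp(b) - 3)*exp(b)/(exp(2*b) + 6*exp(b) - 7)^2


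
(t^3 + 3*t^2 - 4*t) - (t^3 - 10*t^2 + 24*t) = 13*t^2 - 28*t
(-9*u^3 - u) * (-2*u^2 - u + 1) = 18*u^5 + 9*u^4 - 7*u^3 + u^2 - u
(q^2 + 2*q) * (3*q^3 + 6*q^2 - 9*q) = 3*q^5 + 12*q^4 + 3*q^3 - 18*q^2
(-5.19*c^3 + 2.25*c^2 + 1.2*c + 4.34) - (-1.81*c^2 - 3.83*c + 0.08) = -5.19*c^3 + 4.06*c^2 + 5.03*c + 4.26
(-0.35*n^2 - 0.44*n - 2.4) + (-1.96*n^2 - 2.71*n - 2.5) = -2.31*n^2 - 3.15*n - 4.9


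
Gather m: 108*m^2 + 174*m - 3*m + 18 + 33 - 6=108*m^2 + 171*m + 45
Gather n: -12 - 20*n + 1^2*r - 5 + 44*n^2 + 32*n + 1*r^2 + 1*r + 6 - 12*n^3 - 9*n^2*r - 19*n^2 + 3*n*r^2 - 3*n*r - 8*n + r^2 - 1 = -12*n^3 + n^2*(25 - 9*r) + n*(3*r^2 - 3*r + 4) + 2*r^2 + 2*r - 12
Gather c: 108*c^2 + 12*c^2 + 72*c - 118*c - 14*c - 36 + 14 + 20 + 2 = 120*c^2 - 60*c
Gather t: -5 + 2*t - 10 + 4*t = 6*t - 15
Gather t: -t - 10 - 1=-t - 11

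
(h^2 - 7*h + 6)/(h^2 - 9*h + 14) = (h^2 - 7*h + 6)/(h^2 - 9*h + 14)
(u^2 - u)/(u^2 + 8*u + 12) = u*(u - 1)/(u^2 + 8*u + 12)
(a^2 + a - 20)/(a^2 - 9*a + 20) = (a + 5)/(a - 5)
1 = 1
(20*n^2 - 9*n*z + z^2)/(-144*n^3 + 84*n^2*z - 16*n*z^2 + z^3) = (-5*n + z)/(36*n^2 - 12*n*z + z^2)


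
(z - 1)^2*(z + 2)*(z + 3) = z^4 + 3*z^3 - 3*z^2 - 7*z + 6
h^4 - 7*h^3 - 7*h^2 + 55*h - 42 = (h - 7)*(h - 2)*(h - 1)*(h + 3)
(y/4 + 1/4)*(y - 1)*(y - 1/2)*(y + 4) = y^4/4 + 7*y^3/8 - 3*y^2/4 - 7*y/8 + 1/2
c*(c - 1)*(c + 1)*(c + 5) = c^4 + 5*c^3 - c^2 - 5*c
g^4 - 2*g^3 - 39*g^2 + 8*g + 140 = (g - 7)*(g - 2)*(g + 2)*(g + 5)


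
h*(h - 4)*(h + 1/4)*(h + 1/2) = h^4 - 13*h^3/4 - 23*h^2/8 - h/2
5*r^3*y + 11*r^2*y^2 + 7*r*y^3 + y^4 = y*(r + y)^2*(5*r + y)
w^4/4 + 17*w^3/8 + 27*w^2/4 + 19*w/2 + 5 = (w/4 + 1/2)*(w + 2)^2*(w + 5/2)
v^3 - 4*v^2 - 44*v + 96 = (v - 8)*(v - 2)*(v + 6)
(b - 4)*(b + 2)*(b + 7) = b^3 + 5*b^2 - 22*b - 56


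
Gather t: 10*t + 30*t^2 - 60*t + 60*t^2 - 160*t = 90*t^2 - 210*t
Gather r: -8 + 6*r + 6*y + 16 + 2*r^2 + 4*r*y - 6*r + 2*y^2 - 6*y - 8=2*r^2 + 4*r*y + 2*y^2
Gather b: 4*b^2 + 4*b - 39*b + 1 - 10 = 4*b^2 - 35*b - 9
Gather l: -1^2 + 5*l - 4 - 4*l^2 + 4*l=-4*l^2 + 9*l - 5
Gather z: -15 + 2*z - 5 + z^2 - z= z^2 + z - 20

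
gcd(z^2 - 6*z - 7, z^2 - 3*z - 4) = z + 1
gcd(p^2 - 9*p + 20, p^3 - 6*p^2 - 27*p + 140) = p - 4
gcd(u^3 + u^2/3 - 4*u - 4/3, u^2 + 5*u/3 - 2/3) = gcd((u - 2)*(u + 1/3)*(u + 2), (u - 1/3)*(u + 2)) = u + 2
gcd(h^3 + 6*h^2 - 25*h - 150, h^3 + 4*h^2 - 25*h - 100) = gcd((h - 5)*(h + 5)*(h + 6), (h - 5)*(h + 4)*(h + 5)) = h^2 - 25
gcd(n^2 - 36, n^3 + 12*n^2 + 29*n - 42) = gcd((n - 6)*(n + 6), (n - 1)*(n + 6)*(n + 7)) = n + 6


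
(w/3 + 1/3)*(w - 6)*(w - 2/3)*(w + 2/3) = w^4/3 - 5*w^3/3 - 58*w^2/27 + 20*w/27 + 8/9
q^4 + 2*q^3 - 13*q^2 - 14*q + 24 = (q - 3)*(q - 1)*(q + 2)*(q + 4)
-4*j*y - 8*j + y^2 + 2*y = (-4*j + y)*(y + 2)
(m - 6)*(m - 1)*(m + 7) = m^3 - 43*m + 42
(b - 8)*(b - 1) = b^2 - 9*b + 8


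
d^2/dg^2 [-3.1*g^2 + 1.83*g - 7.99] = -6.20000000000000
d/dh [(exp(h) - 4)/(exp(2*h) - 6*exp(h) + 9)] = (5 - exp(h))*exp(h)/(exp(3*h) - 9*exp(2*h) + 27*exp(h) - 27)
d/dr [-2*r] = -2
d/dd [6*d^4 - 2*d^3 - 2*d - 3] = 24*d^3 - 6*d^2 - 2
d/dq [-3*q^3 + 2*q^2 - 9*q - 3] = -9*q^2 + 4*q - 9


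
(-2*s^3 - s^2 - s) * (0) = 0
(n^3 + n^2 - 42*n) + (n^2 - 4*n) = n^3 + 2*n^2 - 46*n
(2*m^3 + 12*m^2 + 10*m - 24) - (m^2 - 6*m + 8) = 2*m^3 + 11*m^2 + 16*m - 32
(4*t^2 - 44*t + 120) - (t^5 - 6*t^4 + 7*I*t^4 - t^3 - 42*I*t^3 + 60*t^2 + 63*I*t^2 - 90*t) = -t^5 + 6*t^4 - 7*I*t^4 + t^3 + 42*I*t^3 - 56*t^2 - 63*I*t^2 + 46*t + 120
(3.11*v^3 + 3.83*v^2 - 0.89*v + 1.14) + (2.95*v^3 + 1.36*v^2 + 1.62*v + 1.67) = 6.06*v^3 + 5.19*v^2 + 0.73*v + 2.81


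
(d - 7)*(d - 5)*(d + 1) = d^3 - 11*d^2 + 23*d + 35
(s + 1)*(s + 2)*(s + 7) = s^3 + 10*s^2 + 23*s + 14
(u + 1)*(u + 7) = u^2 + 8*u + 7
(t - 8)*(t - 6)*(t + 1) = t^3 - 13*t^2 + 34*t + 48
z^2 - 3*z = z*(z - 3)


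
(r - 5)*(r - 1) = r^2 - 6*r + 5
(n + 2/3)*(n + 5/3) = n^2 + 7*n/3 + 10/9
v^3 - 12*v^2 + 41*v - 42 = (v - 7)*(v - 3)*(v - 2)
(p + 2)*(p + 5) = p^2 + 7*p + 10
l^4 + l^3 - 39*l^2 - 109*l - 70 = (l - 7)*(l + 1)*(l + 2)*(l + 5)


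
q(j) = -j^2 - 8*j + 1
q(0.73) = -5.37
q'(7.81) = -23.62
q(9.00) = -152.00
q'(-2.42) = -3.16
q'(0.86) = -9.72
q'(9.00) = -26.00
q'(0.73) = -9.46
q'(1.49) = -10.98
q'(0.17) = -8.34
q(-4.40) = 16.84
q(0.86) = -6.62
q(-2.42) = 14.50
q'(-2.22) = -3.56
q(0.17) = -0.39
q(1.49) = -13.14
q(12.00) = -239.00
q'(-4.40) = 0.80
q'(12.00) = -32.00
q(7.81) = -122.48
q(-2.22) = 13.83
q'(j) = -2*j - 8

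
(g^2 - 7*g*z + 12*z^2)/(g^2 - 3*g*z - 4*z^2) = (g - 3*z)/(g + z)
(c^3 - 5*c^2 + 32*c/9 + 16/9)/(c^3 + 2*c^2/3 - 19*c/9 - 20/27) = 3*(c - 4)/(3*c + 5)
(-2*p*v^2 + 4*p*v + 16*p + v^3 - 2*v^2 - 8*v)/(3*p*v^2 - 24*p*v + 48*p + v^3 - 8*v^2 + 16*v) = (-2*p*v - 4*p + v^2 + 2*v)/(3*p*v - 12*p + v^2 - 4*v)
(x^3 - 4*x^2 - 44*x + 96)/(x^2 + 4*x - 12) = x - 8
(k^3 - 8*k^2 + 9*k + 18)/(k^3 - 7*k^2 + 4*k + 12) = (k - 3)/(k - 2)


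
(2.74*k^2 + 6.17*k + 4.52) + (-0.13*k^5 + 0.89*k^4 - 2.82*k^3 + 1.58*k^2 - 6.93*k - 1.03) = -0.13*k^5 + 0.89*k^4 - 2.82*k^3 + 4.32*k^2 - 0.76*k + 3.49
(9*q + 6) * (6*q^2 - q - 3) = 54*q^3 + 27*q^2 - 33*q - 18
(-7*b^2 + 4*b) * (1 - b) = 7*b^3 - 11*b^2 + 4*b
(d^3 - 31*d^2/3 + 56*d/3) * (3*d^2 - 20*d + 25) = 3*d^5 - 51*d^4 + 863*d^3/3 - 1895*d^2/3 + 1400*d/3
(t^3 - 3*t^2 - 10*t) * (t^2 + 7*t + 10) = t^5 + 4*t^4 - 21*t^3 - 100*t^2 - 100*t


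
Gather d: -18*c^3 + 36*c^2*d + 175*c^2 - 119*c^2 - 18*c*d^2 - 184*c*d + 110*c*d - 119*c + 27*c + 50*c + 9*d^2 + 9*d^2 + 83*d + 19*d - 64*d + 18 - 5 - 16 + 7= -18*c^3 + 56*c^2 - 42*c + d^2*(18 - 18*c) + d*(36*c^2 - 74*c + 38) + 4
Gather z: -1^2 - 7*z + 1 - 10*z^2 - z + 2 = -10*z^2 - 8*z + 2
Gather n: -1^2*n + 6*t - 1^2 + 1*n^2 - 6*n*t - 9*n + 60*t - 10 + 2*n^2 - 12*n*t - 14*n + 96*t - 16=3*n^2 + n*(-18*t - 24) + 162*t - 27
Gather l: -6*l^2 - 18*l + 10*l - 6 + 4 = -6*l^2 - 8*l - 2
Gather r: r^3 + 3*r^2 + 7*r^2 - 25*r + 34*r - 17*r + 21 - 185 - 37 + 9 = r^3 + 10*r^2 - 8*r - 192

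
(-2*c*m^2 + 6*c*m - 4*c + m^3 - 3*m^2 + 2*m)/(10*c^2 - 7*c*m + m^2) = (-m^2 + 3*m - 2)/(5*c - m)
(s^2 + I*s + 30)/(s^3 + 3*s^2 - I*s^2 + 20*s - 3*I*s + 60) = (s + 6*I)/(s^2 + s*(3 + 4*I) + 12*I)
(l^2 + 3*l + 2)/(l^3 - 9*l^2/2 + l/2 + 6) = 2*(l + 2)/(2*l^2 - 11*l + 12)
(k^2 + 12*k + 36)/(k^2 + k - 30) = (k + 6)/(k - 5)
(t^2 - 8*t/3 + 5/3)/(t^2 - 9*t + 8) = (t - 5/3)/(t - 8)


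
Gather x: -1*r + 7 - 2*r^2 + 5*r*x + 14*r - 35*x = -2*r^2 + 13*r + x*(5*r - 35) + 7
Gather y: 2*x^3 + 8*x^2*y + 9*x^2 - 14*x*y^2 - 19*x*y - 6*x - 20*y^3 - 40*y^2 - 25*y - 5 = 2*x^3 + 9*x^2 - 6*x - 20*y^3 + y^2*(-14*x - 40) + y*(8*x^2 - 19*x - 25) - 5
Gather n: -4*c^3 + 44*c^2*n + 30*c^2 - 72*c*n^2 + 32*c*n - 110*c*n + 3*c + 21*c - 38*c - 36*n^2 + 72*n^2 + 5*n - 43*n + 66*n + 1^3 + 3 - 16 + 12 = -4*c^3 + 30*c^2 - 14*c + n^2*(36 - 72*c) + n*(44*c^2 - 78*c + 28)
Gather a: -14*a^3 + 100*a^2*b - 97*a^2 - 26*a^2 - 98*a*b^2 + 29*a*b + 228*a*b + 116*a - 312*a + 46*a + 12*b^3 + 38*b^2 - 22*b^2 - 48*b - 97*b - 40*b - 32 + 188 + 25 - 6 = -14*a^3 + a^2*(100*b - 123) + a*(-98*b^2 + 257*b - 150) + 12*b^3 + 16*b^2 - 185*b + 175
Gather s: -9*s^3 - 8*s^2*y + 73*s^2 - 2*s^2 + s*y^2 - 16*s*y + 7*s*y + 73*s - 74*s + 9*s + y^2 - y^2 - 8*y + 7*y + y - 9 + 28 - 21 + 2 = -9*s^3 + s^2*(71 - 8*y) + s*(y^2 - 9*y + 8)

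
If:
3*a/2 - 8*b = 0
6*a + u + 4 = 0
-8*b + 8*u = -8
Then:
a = -16/33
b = -1/11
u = -12/11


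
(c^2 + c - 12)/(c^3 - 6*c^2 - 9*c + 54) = (c + 4)/(c^2 - 3*c - 18)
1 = 1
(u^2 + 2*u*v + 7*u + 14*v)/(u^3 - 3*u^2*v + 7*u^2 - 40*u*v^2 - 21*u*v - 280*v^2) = (u + 2*v)/(u^2 - 3*u*v - 40*v^2)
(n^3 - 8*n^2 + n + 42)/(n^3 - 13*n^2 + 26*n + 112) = (n - 3)/(n - 8)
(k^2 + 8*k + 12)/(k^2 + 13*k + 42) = (k + 2)/(k + 7)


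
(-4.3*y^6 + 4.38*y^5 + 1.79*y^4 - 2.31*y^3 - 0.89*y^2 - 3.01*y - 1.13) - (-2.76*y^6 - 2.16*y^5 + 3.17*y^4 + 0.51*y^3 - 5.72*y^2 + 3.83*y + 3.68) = -1.54*y^6 + 6.54*y^5 - 1.38*y^4 - 2.82*y^3 + 4.83*y^2 - 6.84*y - 4.81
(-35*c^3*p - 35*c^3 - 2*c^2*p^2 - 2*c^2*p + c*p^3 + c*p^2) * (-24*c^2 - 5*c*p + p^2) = 840*c^5*p + 840*c^5 + 223*c^4*p^2 + 223*c^4*p - 49*c^3*p^3 - 49*c^3*p^2 - 7*c^2*p^4 - 7*c^2*p^3 + c*p^5 + c*p^4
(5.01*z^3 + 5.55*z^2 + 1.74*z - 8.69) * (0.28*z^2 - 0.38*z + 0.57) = 1.4028*z^5 - 0.3498*z^4 + 1.2339*z^3 + 0.0690999999999993*z^2 + 4.294*z - 4.9533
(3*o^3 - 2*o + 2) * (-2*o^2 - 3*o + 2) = -6*o^5 - 9*o^4 + 10*o^3 + 2*o^2 - 10*o + 4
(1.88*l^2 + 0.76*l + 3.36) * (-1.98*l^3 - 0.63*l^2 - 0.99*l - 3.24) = -3.7224*l^5 - 2.6892*l^4 - 8.9928*l^3 - 8.9604*l^2 - 5.7888*l - 10.8864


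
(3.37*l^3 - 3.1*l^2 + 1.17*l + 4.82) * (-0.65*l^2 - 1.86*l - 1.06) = -2.1905*l^5 - 4.2532*l^4 + 1.4333*l^3 - 2.0232*l^2 - 10.2054*l - 5.1092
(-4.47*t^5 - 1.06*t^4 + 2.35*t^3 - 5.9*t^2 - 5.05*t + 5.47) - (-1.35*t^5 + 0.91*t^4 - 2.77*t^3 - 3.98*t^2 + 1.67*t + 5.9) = -3.12*t^5 - 1.97*t^4 + 5.12*t^3 - 1.92*t^2 - 6.72*t - 0.430000000000001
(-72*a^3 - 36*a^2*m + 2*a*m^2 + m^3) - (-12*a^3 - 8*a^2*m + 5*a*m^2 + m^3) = -60*a^3 - 28*a^2*m - 3*a*m^2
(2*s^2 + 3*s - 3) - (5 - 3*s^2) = 5*s^2 + 3*s - 8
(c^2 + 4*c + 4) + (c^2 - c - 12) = 2*c^2 + 3*c - 8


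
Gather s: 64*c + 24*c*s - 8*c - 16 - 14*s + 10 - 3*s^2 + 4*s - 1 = 56*c - 3*s^2 + s*(24*c - 10) - 7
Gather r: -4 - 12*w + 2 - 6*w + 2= -18*w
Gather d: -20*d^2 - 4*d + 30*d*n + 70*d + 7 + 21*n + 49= -20*d^2 + d*(30*n + 66) + 21*n + 56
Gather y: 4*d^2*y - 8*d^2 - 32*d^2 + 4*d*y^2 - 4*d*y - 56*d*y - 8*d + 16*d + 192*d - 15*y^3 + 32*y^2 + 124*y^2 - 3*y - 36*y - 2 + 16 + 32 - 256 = -40*d^2 + 200*d - 15*y^3 + y^2*(4*d + 156) + y*(4*d^2 - 60*d - 39) - 210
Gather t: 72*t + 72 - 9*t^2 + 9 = -9*t^2 + 72*t + 81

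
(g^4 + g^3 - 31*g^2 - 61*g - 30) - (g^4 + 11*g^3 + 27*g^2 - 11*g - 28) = -10*g^3 - 58*g^2 - 50*g - 2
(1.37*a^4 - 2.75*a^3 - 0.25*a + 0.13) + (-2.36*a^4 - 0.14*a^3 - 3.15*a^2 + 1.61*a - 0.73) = -0.99*a^4 - 2.89*a^3 - 3.15*a^2 + 1.36*a - 0.6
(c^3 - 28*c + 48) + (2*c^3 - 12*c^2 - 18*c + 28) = 3*c^3 - 12*c^2 - 46*c + 76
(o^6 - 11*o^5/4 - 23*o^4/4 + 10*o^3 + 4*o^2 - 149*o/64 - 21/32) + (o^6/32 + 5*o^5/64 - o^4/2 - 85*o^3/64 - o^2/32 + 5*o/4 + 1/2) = 33*o^6/32 - 171*o^5/64 - 25*o^4/4 + 555*o^3/64 + 127*o^2/32 - 69*o/64 - 5/32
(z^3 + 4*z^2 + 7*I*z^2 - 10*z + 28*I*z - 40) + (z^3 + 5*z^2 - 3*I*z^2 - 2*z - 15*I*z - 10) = 2*z^3 + 9*z^2 + 4*I*z^2 - 12*z + 13*I*z - 50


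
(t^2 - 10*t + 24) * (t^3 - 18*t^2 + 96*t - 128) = t^5 - 28*t^4 + 300*t^3 - 1520*t^2 + 3584*t - 3072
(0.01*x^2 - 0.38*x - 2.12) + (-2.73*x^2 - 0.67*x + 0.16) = -2.72*x^2 - 1.05*x - 1.96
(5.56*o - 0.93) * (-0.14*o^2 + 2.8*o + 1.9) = -0.7784*o^3 + 15.6982*o^2 + 7.96*o - 1.767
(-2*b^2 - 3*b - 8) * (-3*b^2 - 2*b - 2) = 6*b^4 + 13*b^3 + 34*b^2 + 22*b + 16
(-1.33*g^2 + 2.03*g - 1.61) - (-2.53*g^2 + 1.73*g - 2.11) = 1.2*g^2 + 0.3*g + 0.5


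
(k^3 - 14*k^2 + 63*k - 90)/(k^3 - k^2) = (k^3 - 14*k^2 + 63*k - 90)/(k^2*(k - 1))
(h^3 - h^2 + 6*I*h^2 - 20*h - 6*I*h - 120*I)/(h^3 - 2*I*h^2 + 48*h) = (h^2 - h - 20)/(h*(h - 8*I))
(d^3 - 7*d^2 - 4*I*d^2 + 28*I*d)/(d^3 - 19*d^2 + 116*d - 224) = d*(d - 4*I)/(d^2 - 12*d + 32)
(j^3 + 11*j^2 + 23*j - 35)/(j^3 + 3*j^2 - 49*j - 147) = (j^2 + 4*j - 5)/(j^2 - 4*j - 21)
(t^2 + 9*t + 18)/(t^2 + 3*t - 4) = (t^2 + 9*t + 18)/(t^2 + 3*t - 4)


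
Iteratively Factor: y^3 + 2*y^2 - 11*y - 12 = (y + 1)*(y^2 + y - 12) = (y + 1)*(y + 4)*(y - 3)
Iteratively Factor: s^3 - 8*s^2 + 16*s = (s - 4)*(s^2 - 4*s) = (s - 4)^2*(s)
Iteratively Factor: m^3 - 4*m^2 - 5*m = (m - 5)*(m^2 + m) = (m - 5)*(m + 1)*(m)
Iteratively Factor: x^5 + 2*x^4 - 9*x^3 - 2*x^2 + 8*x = (x + 4)*(x^4 - 2*x^3 - x^2 + 2*x) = (x + 1)*(x + 4)*(x^3 - 3*x^2 + 2*x) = (x - 1)*(x + 1)*(x + 4)*(x^2 - 2*x) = (x - 2)*(x - 1)*(x + 1)*(x + 4)*(x)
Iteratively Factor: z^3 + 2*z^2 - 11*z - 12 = (z - 3)*(z^2 + 5*z + 4) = (z - 3)*(z + 4)*(z + 1)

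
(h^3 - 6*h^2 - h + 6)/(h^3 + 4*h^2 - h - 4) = (h - 6)/(h + 4)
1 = 1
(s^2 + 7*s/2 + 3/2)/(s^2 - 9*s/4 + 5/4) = 2*(2*s^2 + 7*s + 3)/(4*s^2 - 9*s + 5)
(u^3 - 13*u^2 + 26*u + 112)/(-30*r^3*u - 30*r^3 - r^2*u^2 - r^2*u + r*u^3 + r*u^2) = (-u^3 + 13*u^2 - 26*u - 112)/(r*(30*r^2*u + 30*r^2 + r*u^2 + r*u - u^3 - u^2))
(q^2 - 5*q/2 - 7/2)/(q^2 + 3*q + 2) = (q - 7/2)/(q + 2)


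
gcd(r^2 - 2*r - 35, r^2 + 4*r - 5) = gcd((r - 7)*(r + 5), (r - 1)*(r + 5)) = r + 5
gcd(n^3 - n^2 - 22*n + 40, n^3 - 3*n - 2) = n - 2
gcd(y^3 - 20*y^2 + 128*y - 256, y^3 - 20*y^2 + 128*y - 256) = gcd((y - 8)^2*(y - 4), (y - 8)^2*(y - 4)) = y^3 - 20*y^2 + 128*y - 256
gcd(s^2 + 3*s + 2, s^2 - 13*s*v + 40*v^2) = 1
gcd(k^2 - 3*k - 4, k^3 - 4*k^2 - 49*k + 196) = k - 4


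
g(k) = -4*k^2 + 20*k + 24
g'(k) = 20 - 8*k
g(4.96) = 24.79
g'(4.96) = -19.68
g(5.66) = 9.06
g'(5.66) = -25.28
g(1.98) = 47.92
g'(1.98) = 4.16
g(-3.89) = -114.33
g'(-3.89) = 51.12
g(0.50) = 33.00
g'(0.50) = 16.00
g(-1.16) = -4.58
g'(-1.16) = 29.28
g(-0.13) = 21.33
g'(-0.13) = 21.04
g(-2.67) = -57.92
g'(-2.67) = 41.36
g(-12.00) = -792.00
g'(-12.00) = 116.00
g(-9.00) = -480.00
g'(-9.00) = 92.00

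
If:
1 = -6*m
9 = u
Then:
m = -1/6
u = 9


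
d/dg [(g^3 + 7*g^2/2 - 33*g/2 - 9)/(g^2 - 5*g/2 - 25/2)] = (4*g^4 - 20*g^3 - 119*g^2 - 278*g + 735)/(4*g^4 - 20*g^3 - 75*g^2 + 250*g + 625)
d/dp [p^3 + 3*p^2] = 3*p*(p + 2)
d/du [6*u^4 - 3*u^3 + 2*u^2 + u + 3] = 24*u^3 - 9*u^2 + 4*u + 1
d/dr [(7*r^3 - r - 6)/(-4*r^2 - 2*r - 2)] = ((1 - 21*r^2)*(2*r^2 + r + 1) - (4*r + 1)*(-7*r^3 + r + 6))/(2*(2*r^2 + r + 1)^2)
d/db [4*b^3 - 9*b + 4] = 12*b^2 - 9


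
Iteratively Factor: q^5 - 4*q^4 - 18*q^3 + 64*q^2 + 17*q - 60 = (q + 4)*(q^4 - 8*q^3 + 14*q^2 + 8*q - 15) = (q - 1)*(q + 4)*(q^3 - 7*q^2 + 7*q + 15) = (q - 1)*(q + 1)*(q + 4)*(q^2 - 8*q + 15) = (q - 3)*(q - 1)*(q + 1)*(q + 4)*(q - 5)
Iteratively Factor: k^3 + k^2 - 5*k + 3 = (k - 1)*(k^2 + 2*k - 3) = (k - 1)*(k + 3)*(k - 1)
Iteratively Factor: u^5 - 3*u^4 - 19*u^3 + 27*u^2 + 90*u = (u - 5)*(u^4 + 2*u^3 - 9*u^2 - 18*u) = (u - 5)*(u + 3)*(u^3 - u^2 - 6*u) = u*(u - 5)*(u + 3)*(u^2 - u - 6) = u*(u - 5)*(u + 2)*(u + 3)*(u - 3)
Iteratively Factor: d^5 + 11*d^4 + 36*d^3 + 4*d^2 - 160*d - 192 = (d + 3)*(d^4 + 8*d^3 + 12*d^2 - 32*d - 64) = (d + 2)*(d + 3)*(d^3 + 6*d^2 - 32) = (d - 2)*(d + 2)*(d + 3)*(d^2 + 8*d + 16) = (d - 2)*(d + 2)*(d + 3)*(d + 4)*(d + 4)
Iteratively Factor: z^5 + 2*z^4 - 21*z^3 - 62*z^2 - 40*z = (z + 2)*(z^4 - 21*z^2 - 20*z) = z*(z + 2)*(z^3 - 21*z - 20) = z*(z + 1)*(z + 2)*(z^2 - z - 20) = z*(z + 1)*(z + 2)*(z + 4)*(z - 5)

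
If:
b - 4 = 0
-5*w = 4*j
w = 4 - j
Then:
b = 4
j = 20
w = -16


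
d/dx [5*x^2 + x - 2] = 10*x + 1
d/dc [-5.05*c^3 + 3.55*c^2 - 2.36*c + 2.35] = -15.15*c^2 + 7.1*c - 2.36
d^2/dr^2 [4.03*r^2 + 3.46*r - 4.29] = 8.06000000000000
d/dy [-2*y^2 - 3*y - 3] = -4*y - 3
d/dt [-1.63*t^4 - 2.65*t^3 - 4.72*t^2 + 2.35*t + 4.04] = -6.52*t^3 - 7.95*t^2 - 9.44*t + 2.35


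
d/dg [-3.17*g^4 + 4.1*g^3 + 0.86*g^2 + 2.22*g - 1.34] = -12.68*g^3 + 12.3*g^2 + 1.72*g + 2.22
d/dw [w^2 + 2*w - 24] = 2*w + 2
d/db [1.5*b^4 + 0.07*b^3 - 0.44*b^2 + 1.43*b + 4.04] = 6.0*b^3 + 0.21*b^2 - 0.88*b + 1.43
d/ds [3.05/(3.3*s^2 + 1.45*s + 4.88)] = (-20.13*s - 4.4225)/(3.3*s^2 + 1.45*s + 4.88)^2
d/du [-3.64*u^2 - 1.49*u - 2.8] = -7.28*u - 1.49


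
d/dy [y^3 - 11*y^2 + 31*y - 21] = 3*y^2 - 22*y + 31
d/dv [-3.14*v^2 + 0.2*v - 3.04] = 0.2 - 6.28*v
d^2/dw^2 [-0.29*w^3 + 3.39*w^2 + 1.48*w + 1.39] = 6.78 - 1.74*w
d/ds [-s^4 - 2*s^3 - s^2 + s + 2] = -4*s^3 - 6*s^2 - 2*s + 1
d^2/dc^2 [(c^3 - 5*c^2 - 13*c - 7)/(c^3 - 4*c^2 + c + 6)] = 2*(-c^3 - 39*c^2 + 213*c - 277)/(c^6 - 15*c^5 + 93*c^4 - 305*c^3 + 558*c^2 - 540*c + 216)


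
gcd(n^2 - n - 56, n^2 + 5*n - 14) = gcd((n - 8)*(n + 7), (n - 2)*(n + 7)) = n + 7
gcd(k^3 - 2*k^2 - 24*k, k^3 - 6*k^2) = k^2 - 6*k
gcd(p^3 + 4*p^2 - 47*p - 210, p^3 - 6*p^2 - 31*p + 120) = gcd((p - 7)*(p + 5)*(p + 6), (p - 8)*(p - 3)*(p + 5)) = p + 5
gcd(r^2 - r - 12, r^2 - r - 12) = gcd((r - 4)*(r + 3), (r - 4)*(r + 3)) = r^2 - r - 12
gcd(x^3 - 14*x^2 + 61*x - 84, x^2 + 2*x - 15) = x - 3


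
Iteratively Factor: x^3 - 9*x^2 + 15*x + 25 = (x + 1)*(x^2 - 10*x + 25) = (x - 5)*(x + 1)*(x - 5)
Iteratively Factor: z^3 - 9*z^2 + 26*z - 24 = (z - 2)*(z^2 - 7*z + 12) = (z - 3)*(z - 2)*(z - 4)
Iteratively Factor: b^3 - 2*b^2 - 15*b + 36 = (b - 3)*(b^2 + b - 12) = (b - 3)^2*(b + 4)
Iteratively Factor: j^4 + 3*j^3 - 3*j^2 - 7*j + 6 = (j - 1)*(j^3 + 4*j^2 + j - 6) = (j - 1)*(j + 3)*(j^2 + j - 2) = (j - 1)*(j + 2)*(j + 3)*(j - 1)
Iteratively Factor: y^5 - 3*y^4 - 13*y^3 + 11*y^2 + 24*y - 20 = (y - 1)*(y^4 - 2*y^3 - 15*y^2 - 4*y + 20) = (y - 1)*(y + 2)*(y^3 - 4*y^2 - 7*y + 10) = (y - 1)*(y + 2)^2*(y^2 - 6*y + 5) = (y - 1)^2*(y + 2)^2*(y - 5)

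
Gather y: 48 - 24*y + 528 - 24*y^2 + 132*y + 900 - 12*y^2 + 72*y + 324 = -36*y^2 + 180*y + 1800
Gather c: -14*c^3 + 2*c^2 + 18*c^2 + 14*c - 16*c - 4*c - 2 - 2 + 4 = -14*c^3 + 20*c^2 - 6*c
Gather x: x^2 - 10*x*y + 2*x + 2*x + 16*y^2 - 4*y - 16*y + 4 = x^2 + x*(4 - 10*y) + 16*y^2 - 20*y + 4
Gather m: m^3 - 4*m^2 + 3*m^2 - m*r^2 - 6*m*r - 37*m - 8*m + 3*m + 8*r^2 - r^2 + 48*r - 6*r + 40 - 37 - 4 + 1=m^3 - m^2 + m*(-r^2 - 6*r - 42) + 7*r^2 + 42*r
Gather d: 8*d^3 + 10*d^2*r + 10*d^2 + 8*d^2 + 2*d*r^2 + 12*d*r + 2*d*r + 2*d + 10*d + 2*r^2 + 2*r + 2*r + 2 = 8*d^3 + d^2*(10*r + 18) + d*(2*r^2 + 14*r + 12) + 2*r^2 + 4*r + 2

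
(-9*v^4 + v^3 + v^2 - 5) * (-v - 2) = 9*v^5 + 17*v^4 - 3*v^3 - 2*v^2 + 5*v + 10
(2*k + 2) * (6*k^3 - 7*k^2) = 12*k^4 - 2*k^3 - 14*k^2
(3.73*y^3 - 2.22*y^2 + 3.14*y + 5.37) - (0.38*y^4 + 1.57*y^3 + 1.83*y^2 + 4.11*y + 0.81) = -0.38*y^4 + 2.16*y^3 - 4.05*y^2 - 0.97*y + 4.56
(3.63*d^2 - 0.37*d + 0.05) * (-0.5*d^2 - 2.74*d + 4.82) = -1.815*d^4 - 9.7612*d^3 + 18.4854*d^2 - 1.9204*d + 0.241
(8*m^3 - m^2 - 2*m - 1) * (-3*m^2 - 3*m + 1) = -24*m^5 - 21*m^4 + 17*m^3 + 8*m^2 + m - 1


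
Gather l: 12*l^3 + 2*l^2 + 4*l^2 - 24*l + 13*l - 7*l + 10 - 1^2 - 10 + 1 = 12*l^3 + 6*l^2 - 18*l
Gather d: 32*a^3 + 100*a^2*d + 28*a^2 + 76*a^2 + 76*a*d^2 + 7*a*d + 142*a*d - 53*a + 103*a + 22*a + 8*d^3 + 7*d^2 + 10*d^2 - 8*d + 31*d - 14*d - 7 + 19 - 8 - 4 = 32*a^3 + 104*a^2 + 72*a + 8*d^3 + d^2*(76*a + 17) + d*(100*a^2 + 149*a + 9)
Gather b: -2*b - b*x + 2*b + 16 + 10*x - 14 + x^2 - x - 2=-b*x + x^2 + 9*x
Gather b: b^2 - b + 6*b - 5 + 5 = b^2 + 5*b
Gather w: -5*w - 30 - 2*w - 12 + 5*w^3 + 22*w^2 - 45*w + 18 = 5*w^3 + 22*w^2 - 52*w - 24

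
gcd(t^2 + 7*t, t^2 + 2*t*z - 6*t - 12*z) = 1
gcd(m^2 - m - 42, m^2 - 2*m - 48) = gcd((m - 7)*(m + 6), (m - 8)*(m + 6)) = m + 6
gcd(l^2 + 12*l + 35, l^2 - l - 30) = l + 5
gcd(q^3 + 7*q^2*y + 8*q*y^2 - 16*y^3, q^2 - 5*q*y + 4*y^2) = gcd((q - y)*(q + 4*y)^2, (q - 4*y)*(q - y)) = -q + y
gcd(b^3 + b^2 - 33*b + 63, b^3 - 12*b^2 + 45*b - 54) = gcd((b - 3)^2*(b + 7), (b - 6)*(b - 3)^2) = b^2 - 6*b + 9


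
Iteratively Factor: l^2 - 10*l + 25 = (l - 5)*(l - 5)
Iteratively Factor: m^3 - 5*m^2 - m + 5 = (m - 5)*(m^2 - 1) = (m - 5)*(m + 1)*(m - 1)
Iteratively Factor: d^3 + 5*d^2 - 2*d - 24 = (d - 2)*(d^2 + 7*d + 12) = (d - 2)*(d + 3)*(d + 4)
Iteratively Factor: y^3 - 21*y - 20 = (y - 5)*(y^2 + 5*y + 4) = (y - 5)*(y + 4)*(y + 1)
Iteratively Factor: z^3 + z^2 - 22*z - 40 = (z + 4)*(z^2 - 3*z - 10) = (z + 2)*(z + 4)*(z - 5)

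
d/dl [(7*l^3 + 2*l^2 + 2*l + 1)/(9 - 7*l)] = (-98*l^3 + 175*l^2 + 36*l + 25)/(49*l^2 - 126*l + 81)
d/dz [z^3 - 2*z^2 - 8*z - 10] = 3*z^2 - 4*z - 8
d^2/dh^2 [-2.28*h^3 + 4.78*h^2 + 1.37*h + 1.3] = 9.56 - 13.68*h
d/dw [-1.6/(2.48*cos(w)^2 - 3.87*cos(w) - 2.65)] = (6.192 - 7.936*cos(w))*sin(w)/(-2.48*cos(w)^2 + 3.87*cos(w) + 2.65)^2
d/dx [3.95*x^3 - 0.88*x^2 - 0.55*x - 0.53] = 11.85*x^2 - 1.76*x - 0.55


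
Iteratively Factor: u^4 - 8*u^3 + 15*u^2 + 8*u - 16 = (u - 1)*(u^3 - 7*u^2 + 8*u + 16) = (u - 4)*(u - 1)*(u^2 - 3*u - 4) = (u - 4)^2*(u - 1)*(u + 1)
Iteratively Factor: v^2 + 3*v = (v + 3)*(v)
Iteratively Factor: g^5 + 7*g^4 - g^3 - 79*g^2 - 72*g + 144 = (g - 3)*(g^4 + 10*g^3 + 29*g^2 + 8*g - 48) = (g - 3)*(g - 1)*(g^3 + 11*g^2 + 40*g + 48) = (g - 3)*(g - 1)*(g + 4)*(g^2 + 7*g + 12) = (g - 3)*(g - 1)*(g + 3)*(g + 4)*(g + 4)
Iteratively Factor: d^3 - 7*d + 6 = (d - 2)*(d^2 + 2*d - 3) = (d - 2)*(d - 1)*(d + 3)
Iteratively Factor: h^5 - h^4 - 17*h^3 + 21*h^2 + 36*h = (h + 4)*(h^4 - 5*h^3 + 3*h^2 + 9*h) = (h + 1)*(h + 4)*(h^3 - 6*h^2 + 9*h) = (h - 3)*(h + 1)*(h + 4)*(h^2 - 3*h) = (h - 3)^2*(h + 1)*(h + 4)*(h)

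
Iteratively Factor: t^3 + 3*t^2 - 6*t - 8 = (t + 1)*(t^2 + 2*t - 8) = (t - 2)*(t + 1)*(t + 4)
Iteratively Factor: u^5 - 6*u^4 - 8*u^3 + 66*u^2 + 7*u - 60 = (u - 5)*(u^4 - u^3 - 13*u^2 + u + 12) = (u - 5)*(u + 3)*(u^3 - 4*u^2 - u + 4) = (u - 5)*(u - 1)*(u + 3)*(u^2 - 3*u - 4) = (u - 5)*(u - 1)*(u + 1)*(u + 3)*(u - 4)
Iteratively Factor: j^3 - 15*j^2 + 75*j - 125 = (j - 5)*(j^2 - 10*j + 25) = (j - 5)^2*(j - 5)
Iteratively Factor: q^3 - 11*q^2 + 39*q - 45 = (q - 3)*(q^2 - 8*q + 15) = (q - 3)^2*(q - 5)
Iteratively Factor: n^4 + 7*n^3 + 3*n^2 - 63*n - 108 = (n + 3)*(n^3 + 4*n^2 - 9*n - 36) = (n + 3)*(n + 4)*(n^2 - 9) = (n + 3)^2*(n + 4)*(n - 3)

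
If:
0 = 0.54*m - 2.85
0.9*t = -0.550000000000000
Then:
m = 5.28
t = -0.61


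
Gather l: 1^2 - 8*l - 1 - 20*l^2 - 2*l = -20*l^2 - 10*l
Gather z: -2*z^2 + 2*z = -2*z^2 + 2*z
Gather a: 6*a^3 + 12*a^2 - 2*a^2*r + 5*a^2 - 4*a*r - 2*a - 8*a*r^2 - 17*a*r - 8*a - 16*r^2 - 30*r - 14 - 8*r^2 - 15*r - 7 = 6*a^3 + a^2*(17 - 2*r) + a*(-8*r^2 - 21*r - 10) - 24*r^2 - 45*r - 21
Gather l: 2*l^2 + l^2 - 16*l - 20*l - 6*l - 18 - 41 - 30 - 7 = 3*l^2 - 42*l - 96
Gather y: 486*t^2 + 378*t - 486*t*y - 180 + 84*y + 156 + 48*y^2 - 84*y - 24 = 486*t^2 - 486*t*y + 378*t + 48*y^2 - 48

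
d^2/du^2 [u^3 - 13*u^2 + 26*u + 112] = 6*u - 26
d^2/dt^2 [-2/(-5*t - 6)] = 100/(5*t + 6)^3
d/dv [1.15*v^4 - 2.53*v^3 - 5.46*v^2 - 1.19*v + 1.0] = 4.6*v^3 - 7.59*v^2 - 10.92*v - 1.19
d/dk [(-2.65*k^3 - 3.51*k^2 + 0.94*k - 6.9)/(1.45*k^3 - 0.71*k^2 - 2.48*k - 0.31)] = (6.971*k^4 + 10.418*k^3 + 41.8517*k^2 - 7.6218*k - 17.4034)/(2.1025*k^6 - 2.059*k^5 - 6.6879*k^4 + 2.6226*k^3 + 6.5906*k^2 + 1.5376*k + 0.0961)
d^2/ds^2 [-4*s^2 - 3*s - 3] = -8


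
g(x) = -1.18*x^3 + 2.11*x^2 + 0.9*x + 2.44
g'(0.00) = 0.90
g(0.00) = 2.44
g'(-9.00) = -323.82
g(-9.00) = 1025.47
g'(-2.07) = -23.00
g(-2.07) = 20.08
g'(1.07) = 1.36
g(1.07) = 4.37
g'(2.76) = -14.42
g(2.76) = -3.81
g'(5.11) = -69.97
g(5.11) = -95.32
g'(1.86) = -3.50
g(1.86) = 3.82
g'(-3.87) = -68.45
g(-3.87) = 98.95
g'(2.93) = -17.13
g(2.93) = -6.49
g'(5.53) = -84.02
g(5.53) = -127.61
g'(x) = -3.54*x^2 + 4.22*x + 0.9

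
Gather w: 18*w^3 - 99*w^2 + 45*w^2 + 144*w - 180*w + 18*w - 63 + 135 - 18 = 18*w^3 - 54*w^2 - 18*w + 54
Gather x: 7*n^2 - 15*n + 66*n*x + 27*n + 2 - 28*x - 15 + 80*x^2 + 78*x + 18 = 7*n^2 + 12*n + 80*x^2 + x*(66*n + 50) + 5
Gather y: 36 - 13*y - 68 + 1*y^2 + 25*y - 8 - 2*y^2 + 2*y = -y^2 + 14*y - 40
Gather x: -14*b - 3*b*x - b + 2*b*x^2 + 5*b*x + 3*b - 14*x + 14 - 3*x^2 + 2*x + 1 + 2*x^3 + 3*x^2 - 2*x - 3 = 2*b*x^2 - 12*b + 2*x^3 + x*(2*b - 14) + 12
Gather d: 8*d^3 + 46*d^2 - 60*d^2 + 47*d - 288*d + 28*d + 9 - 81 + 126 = 8*d^3 - 14*d^2 - 213*d + 54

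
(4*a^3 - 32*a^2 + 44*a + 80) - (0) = 4*a^3 - 32*a^2 + 44*a + 80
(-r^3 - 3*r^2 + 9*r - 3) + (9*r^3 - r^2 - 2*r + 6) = 8*r^3 - 4*r^2 + 7*r + 3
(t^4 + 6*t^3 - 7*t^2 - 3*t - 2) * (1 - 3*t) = -3*t^5 - 17*t^4 + 27*t^3 + 2*t^2 + 3*t - 2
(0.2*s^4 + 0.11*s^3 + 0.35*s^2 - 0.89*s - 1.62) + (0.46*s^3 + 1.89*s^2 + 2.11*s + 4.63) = 0.2*s^4 + 0.57*s^3 + 2.24*s^2 + 1.22*s + 3.01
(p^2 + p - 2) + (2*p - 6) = p^2 + 3*p - 8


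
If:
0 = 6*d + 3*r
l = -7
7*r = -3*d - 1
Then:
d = 1/11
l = -7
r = -2/11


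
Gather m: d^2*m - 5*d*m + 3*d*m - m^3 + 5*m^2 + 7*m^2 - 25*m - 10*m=-m^3 + 12*m^2 + m*(d^2 - 2*d - 35)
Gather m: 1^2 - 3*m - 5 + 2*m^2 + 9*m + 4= 2*m^2 + 6*m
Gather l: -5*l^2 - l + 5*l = -5*l^2 + 4*l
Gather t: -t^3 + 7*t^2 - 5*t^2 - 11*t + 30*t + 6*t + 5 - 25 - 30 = -t^3 + 2*t^2 + 25*t - 50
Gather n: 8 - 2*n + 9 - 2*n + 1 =18 - 4*n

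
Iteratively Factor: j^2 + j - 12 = (j - 3)*(j + 4)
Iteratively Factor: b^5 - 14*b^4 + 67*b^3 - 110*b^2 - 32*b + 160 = (b + 1)*(b^4 - 15*b^3 + 82*b^2 - 192*b + 160) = (b - 4)*(b + 1)*(b^3 - 11*b^2 + 38*b - 40) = (b - 4)*(b - 2)*(b + 1)*(b^2 - 9*b + 20) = (b - 5)*(b - 4)*(b - 2)*(b + 1)*(b - 4)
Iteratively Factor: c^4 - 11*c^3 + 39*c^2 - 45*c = (c - 3)*(c^3 - 8*c^2 + 15*c) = (c - 5)*(c - 3)*(c^2 - 3*c) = c*(c - 5)*(c - 3)*(c - 3)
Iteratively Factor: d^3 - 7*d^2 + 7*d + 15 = (d - 3)*(d^2 - 4*d - 5) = (d - 3)*(d + 1)*(d - 5)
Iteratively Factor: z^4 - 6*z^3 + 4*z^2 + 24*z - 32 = (z - 2)*(z^3 - 4*z^2 - 4*z + 16) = (z - 2)*(z + 2)*(z^2 - 6*z + 8) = (z - 4)*(z - 2)*(z + 2)*(z - 2)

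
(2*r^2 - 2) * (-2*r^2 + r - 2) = -4*r^4 + 2*r^3 - 2*r + 4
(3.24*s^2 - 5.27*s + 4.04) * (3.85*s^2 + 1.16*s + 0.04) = 12.474*s^4 - 16.5311*s^3 + 9.5704*s^2 + 4.4756*s + 0.1616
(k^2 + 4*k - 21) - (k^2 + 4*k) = -21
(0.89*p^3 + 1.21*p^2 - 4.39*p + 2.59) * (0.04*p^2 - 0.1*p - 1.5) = 0.0356*p^5 - 0.0406*p^4 - 1.6316*p^3 - 1.2724*p^2 + 6.326*p - 3.885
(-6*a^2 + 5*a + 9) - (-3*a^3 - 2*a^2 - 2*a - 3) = 3*a^3 - 4*a^2 + 7*a + 12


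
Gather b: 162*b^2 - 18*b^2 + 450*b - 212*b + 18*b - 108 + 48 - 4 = 144*b^2 + 256*b - 64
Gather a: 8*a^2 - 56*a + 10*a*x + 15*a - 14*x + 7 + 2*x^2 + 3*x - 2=8*a^2 + a*(10*x - 41) + 2*x^2 - 11*x + 5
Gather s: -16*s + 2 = 2 - 16*s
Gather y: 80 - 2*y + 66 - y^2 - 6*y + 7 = -y^2 - 8*y + 153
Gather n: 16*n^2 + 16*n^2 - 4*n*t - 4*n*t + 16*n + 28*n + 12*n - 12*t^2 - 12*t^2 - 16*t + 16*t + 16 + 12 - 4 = 32*n^2 + n*(56 - 8*t) - 24*t^2 + 24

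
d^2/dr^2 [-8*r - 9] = 0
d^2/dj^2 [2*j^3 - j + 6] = 12*j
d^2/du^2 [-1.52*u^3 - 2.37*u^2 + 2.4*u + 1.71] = -9.12*u - 4.74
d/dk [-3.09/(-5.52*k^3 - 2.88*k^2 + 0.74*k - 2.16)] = (-51.1704*k^2 - 17.7984*k + 2.2866)/(5.52*k^3 + 2.88*k^2 - 0.74*k + 2.16)^2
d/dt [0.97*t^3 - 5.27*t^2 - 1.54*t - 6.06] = 2.91*t^2 - 10.54*t - 1.54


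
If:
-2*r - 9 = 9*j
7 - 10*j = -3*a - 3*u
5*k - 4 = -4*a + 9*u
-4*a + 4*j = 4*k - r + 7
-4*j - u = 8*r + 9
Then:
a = -23366/6239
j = -5569/6239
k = 6125/6239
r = -3015/6239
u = -9755/6239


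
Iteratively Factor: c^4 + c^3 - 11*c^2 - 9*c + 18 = (c + 2)*(c^3 - c^2 - 9*c + 9) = (c + 2)*(c + 3)*(c^2 - 4*c + 3) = (c - 1)*(c + 2)*(c + 3)*(c - 3)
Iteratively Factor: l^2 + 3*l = (l + 3)*(l)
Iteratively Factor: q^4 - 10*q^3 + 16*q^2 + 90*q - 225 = (q - 3)*(q^3 - 7*q^2 - 5*q + 75) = (q - 5)*(q - 3)*(q^2 - 2*q - 15) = (q - 5)^2*(q - 3)*(q + 3)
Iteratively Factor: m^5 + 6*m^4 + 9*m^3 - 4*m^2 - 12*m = (m - 1)*(m^4 + 7*m^3 + 16*m^2 + 12*m) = (m - 1)*(m + 2)*(m^3 + 5*m^2 + 6*m) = m*(m - 1)*(m + 2)*(m^2 + 5*m + 6) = m*(m - 1)*(m + 2)*(m + 3)*(m + 2)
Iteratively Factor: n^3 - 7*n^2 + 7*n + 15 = (n - 5)*(n^2 - 2*n - 3) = (n - 5)*(n - 3)*(n + 1)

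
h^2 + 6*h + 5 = (h + 1)*(h + 5)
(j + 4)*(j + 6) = j^2 + 10*j + 24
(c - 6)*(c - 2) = c^2 - 8*c + 12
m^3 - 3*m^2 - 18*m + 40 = (m - 5)*(m - 2)*(m + 4)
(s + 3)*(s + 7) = s^2 + 10*s + 21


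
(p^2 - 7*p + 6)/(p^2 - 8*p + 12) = (p - 1)/(p - 2)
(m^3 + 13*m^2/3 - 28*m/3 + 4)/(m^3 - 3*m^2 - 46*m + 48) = (m - 2/3)/(m - 8)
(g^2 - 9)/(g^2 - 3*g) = (g + 3)/g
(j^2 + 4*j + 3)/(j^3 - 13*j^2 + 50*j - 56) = (j^2 + 4*j + 3)/(j^3 - 13*j^2 + 50*j - 56)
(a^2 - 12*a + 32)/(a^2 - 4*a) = (a - 8)/a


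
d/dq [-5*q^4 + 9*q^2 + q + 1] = -20*q^3 + 18*q + 1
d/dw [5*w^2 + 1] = 10*w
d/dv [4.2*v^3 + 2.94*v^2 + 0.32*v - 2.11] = 12.6*v^2 + 5.88*v + 0.32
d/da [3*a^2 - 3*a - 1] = 6*a - 3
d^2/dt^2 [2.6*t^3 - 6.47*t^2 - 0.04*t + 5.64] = 15.6*t - 12.94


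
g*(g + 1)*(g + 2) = g^3 + 3*g^2 + 2*g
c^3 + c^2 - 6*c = c*(c - 2)*(c + 3)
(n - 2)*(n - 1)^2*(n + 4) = n^4 - 11*n^2 + 18*n - 8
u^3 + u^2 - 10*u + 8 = (u - 2)*(u - 1)*(u + 4)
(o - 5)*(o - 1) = o^2 - 6*o + 5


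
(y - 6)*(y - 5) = y^2 - 11*y + 30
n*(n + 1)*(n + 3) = n^3 + 4*n^2 + 3*n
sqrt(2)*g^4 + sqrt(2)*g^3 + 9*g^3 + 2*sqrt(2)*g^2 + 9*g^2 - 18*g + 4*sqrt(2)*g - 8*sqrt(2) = (g - 1)*(g + 2)*(g + 4*sqrt(2))*(sqrt(2)*g + 1)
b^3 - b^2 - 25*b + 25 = (b - 5)*(b - 1)*(b + 5)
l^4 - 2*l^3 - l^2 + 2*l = l*(l - 2)*(l - 1)*(l + 1)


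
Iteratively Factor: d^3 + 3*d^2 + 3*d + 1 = (d + 1)*(d^2 + 2*d + 1) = (d + 1)^2*(d + 1)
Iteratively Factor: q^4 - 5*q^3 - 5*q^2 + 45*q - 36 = (q - 4)*(q^3 - q^2 - 9*q + 9) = (q - 4)*(q + 3)*(q^2 - 4*q + 3) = (q - 4)*(q - 3)*(q + 3)*(q - 1)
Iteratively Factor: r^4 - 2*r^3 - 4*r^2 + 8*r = (r - 2)*(r^3 - 4*r) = r*(r - 2)*(r^2 - 4) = r*(r - 2)^2*(r + 2)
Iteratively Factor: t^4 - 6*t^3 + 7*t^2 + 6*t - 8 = (t + 1)*(t^3 - 7*t^2 + 14*t - 8) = (t - 4)*(t + 1)*(t^2 - 3*t + 2) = (t - 4)*(t - 1)*(t + 1)*(t - 2)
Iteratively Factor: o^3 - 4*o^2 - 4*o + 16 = (o - 4)*(o^2 - 4) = (o - 4)*(o + 2)*(o - 2)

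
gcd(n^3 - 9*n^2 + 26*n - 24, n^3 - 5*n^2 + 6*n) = n^2 - 5*n + 6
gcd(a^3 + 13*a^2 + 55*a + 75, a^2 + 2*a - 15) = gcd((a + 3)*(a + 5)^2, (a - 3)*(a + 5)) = a + 5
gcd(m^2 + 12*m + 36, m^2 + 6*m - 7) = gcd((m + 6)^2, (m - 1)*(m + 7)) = 1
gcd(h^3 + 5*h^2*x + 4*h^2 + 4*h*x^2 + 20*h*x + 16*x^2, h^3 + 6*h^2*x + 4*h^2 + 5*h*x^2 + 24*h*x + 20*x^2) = h^2 + h*x + 4*h + 4*x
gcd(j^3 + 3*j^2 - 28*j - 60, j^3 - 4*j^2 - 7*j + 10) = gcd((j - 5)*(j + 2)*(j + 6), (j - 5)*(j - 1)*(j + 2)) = j^2 - 3*j - 10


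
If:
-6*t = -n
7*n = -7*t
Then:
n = 0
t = 0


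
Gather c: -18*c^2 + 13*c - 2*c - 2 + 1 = -18*c^2 + 11*c - 1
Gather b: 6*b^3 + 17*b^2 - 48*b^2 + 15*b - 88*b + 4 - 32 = 6*b^3 - 31*b^2 - 73*b - 28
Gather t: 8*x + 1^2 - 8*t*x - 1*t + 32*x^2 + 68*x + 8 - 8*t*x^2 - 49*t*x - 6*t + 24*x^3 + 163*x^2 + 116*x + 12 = t*(-8*x^2 - 57*x - 7) + 24*x^3 + 195*x^2 + 192*x + 21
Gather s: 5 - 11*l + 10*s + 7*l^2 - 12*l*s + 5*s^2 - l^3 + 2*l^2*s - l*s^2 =-l^3 + 7*l^2 - 11*l + s^2*(5 - l) + s*(2*l^2 - 12*l + 10) + 5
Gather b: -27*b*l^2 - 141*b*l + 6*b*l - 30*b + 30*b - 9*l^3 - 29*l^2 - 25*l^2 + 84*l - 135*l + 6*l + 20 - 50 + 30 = b*(-27*l^2 - 135*l) - 9*l^3 - 54*l^2 - 45*l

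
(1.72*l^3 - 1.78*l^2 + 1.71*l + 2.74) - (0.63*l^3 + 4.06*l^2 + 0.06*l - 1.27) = 1.09*l^3 - 5.84*l^2 + 1.65*l + 4.01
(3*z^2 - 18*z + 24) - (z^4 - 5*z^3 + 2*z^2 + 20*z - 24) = -z^4 + 5*z^3 + z^2 - 38*z + 48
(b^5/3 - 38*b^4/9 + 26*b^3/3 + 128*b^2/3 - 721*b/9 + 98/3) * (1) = b^5/3 - 38*b^4/9 + 26*b^3/3 + 128*b^2/3 - 721*b/9 + 98/3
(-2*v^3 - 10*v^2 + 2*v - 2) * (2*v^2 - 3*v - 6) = -4*v^5 - 14*v^4 + 46*v^3 + 50*v^2 - 6*v + 12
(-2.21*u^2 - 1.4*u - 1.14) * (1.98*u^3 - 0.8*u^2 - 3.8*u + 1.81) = -4.3758*u^5 - 1.004*u^4 + 7.2608*u^3 + 2.2319*u^2 + 1.798*u - 2.0634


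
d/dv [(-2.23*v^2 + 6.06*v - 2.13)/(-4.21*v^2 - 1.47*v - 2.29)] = (28.7907*v^2 - 7.7212*v - 17.0085)/(17.7241*v^4 + 12.3774*v^3 + 21.4427*v^2 + 6.7326*v + 5.2441)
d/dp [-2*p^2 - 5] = -4*p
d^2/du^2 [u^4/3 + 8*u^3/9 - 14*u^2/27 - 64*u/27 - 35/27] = 4*u^2 + 16*u/3 - 28/27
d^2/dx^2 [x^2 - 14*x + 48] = 2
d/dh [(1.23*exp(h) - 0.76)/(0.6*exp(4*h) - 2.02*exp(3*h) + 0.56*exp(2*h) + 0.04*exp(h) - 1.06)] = (-2.214*exp(4*h) + 6.7932*exp(3*h) - 5.2944*exp(2*h) + 0.8512*exp(h) - 1.2734)*exp(h)/(0.36*exp(8*h) - 2.424*exp(7*h) + 4.7524*exp(6*h) - 2.2144*exp(5*h) - 1.12*exp(4*h) + 4.3272*exp(3*h) - 1.1856*exp(2*h) - 0.0848*exp(h) + 1.1236)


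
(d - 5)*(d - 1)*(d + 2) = d^3 - 4*d^2 - 7*d + 10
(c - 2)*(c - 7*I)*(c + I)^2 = c^4 - 2*c^3 - 5*I*c^3 + 13*c^2 + 10*I*c^2 - 26*c + 7*I*c - 14*I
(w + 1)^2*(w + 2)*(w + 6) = w^4 + 10*w^3 + 29*w^2 + 32*w + 12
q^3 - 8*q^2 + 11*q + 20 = (q - 5)*(q - 4)*(q + 1)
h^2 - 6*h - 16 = (h - 8)*(h + 2)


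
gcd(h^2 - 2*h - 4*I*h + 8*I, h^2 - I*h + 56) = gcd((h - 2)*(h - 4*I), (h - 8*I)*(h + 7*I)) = 1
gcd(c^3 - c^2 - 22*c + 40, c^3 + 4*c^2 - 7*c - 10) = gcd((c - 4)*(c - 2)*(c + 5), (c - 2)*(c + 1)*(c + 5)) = c^2 + 3*c - 10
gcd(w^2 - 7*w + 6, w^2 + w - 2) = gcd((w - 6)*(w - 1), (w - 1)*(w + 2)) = w - 1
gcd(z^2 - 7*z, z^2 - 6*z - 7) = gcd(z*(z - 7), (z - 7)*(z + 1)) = z - 7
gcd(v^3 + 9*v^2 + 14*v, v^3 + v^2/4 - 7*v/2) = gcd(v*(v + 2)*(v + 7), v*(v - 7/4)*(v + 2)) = v^2 + 2*v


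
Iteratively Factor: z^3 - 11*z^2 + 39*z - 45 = (z - 3)*(z^2 - 8*z + 15) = (z - 5)*(z - 3)*(z - 3)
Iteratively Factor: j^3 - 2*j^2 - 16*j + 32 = (j - 4)*(j^2 + 2*j - 8) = (j - 4)*(j - 2)*(j + 4)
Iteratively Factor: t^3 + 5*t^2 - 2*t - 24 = (t + 4)*(t^2 + t - 6) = (t - 2)*(t + 4)*(t + 3)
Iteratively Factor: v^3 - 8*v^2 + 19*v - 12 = (v - 3)*(v^2 - 5*v + 4) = (v - 4)*(v - 3)*(v - 1)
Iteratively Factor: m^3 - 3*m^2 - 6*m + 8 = (m - 1)*(m^2 - 2*m - 8) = (m - 1)*(m + 2)*(m - 4)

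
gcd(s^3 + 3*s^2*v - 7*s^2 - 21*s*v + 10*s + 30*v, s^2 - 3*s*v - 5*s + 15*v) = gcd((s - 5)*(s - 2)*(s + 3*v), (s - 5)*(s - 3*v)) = s - 5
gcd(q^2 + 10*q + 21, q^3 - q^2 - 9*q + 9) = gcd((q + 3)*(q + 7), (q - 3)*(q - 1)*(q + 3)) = q + 3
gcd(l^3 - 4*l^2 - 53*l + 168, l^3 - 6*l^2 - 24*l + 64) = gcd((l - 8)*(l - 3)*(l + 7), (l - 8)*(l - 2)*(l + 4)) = l - 8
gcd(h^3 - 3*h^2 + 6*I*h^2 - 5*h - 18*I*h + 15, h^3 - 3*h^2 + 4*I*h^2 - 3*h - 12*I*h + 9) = h^2 + h*(-3 + I) - 3*I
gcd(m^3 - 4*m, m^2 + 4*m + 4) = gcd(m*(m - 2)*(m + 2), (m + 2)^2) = m + 2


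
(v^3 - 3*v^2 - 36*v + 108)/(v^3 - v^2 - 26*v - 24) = (v^2 + 3*v - 18)/(v^2 + 5*v + 4)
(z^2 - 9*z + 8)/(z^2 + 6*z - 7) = (z - 8)/(z + 7)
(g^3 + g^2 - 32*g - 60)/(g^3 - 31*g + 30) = (g^3 + g^2 - 32*g - 60)/(g^3 - 31*g + 30)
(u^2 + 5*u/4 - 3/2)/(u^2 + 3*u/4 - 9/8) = 2*(u + 2)/(2*u + 3)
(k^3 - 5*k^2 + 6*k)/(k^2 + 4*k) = (k^2 - 5*k + 6)/(k + 4)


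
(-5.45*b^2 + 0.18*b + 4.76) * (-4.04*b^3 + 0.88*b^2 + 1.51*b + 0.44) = 22.018*b^5 - 5.5232*b^4 - 27.3015*b^3 + 2.0626*b^2 + 7.2668*b + 2.0944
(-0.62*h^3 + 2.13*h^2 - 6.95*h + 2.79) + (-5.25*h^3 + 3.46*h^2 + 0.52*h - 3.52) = -5.87*h^3 + 5.59*h^2 - 6.43*h - 0.73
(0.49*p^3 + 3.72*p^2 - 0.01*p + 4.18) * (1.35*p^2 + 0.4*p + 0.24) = 0.6615*p^5 + 5.218*p^4 + 1.5921*p^3 + 6.5318*p^2 + 1.6696*p + 1.0032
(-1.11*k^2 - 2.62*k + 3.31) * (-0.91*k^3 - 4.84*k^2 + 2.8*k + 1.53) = 1.0101*k^5 + 7.7566*k^4 + 6.5607*k^3 - 25.0547*k^2 + 5.2594*k + 5.0643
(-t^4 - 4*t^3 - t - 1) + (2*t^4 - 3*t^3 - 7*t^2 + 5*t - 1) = t^4 - 7*t^3 - 7*t^2 + 4*t - 2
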